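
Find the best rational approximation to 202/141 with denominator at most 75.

53/37

Expand x = 202/141 as a continued fraction with the Euclidean algorithm:
  202 = 1*141 + 61, so a_0 = 1.
  141 = 2*61 + 19, so a_1 = 2.
  61 = 3*19 + 4, so a_2 = 3.
  19 = 4*4 + 3, so a_3 = 4.
  4 = 1*3 + 1, so a_4 = 1.
  3 = 3*1 + 0, so a_5 = 3.
so x = [1; 2, 3, 4, 1, 3].
Convergents (p_i = a_i*p_{i-1} + p_{i-2}, q_i = a_i*q_{i-1} + q_{i-2} with p_{-2}=0, p_{-1}=1, q_{-2}=1, q_{-1}=0), until the denominator exceeds 75:
  i=0: a_0=1, p_0 = 1*1 + 0 = 1, q_0 = 1*0 + 1 = 1.
  i=1: a_1=2, p_1 = 2*1 + 1 = 3, q_1 = 2*1 + 0 = 2.
  i=2: a_2=3, p_2 = 3*3 + 1 = 10, q_2 = 3*2 + 1 = 7.
  i=3: a_3=4, p_3 = 4*10 + 3 = 43, q_3 = 4*7 + 2 = 30.
  i=4: a_4=1, p_4 = 1*43 + 10 = 53, q_4 = 1*30 + 7 = 37.
  i=5: a_5=3, p_5 = 3*53 + 43 = 202, q_5 = 3*37 + 30 = 141.
q_5 = 141 > 75, so the last convergent with denominator <= 75 is p_4/q_4 = 53/37.
The closest fraction with denominator <= 75 is either p_4/q_4 or the intermediate fraction (k*p_4 + p_3)/(k*q_4 + q_3) with the largest k >= 1 whose denominator stays <= 75; these approach x as k grows, and every other convergent or intermediate fraction in range is farther away.
Largest k: floor((75 - q_3)/q_4) = floor((75 - 30)/37) = 1.
That gives (1*53 + 43)/(1*37 + 30) = 96/67.
Compare the errors: |x - 53/37| = |202*37 - 53*141|/(141*37) = 1/5217, and |x - 96/67| = |202*67 - 96*141|/(141*67) = 2/9447.
Cross-multiplying, 1*9447 = 9447 < 10434 = 2*5217, so 1/5217 is smaller: the convergent 53/37 is closer to x than 96/67.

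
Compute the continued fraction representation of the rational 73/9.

Run the Euclidean algorithm on 73 and 9; the successive quotients are the partial quotients a_0, a_1, ... (each step inverts the fractional part left over by the previous one):
  73 = 8*9 + 1, so a_0 = 8.
  9 = 9*1 + 0, so a_1 = 9.
The remainder reaches 0 after 2 divisions, so the expansion has 2 partial quotients, read off in order.

[8; 9]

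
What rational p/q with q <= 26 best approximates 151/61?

52/21

Expand x = 151/61 as a continued fraction with the Euclidean algorithm:
  151 = 2*61 + 29, so a_0 = 2.
  61 = 2*29 + 3, so a_1 = 2.
  29 = 9*3 + 2, so a_2 = 9.
  3 = 1*2 + 1, so a_3 = 1.
  2 = 2*1 + 0, so a_4 = 2.
so x = [2; 2, 9, 1, 2].
Convergents (p_i = a_i*p_{i-1} + p_{i-2}, q_i = a_i*q_{i-1} + q_{i-2} with p_{-2}=0, p_{-1}=1, q_{-2}=1, q_{-1}=0), until the denominator exceeds 26:
  i=0: a_0=2, p_0 = 2*1 + 0 = 2, q_0 = 2*0 + 1 = 1.
  i=1: a_1=2, p_1 = 2*2 + 1 = 5, q_1 = 2*1 + 0 = 2.
  i=2: a_2=9, p_2 = 9*5 + 2 = 47, q_2 = 9*2 + 1 = 19.
  i=3: a_3=1, p_3 = 1*47 + 5 = 52, q_3 = 1*19 + 2 = 21.
  i=4: a_4=2, p_4 = 2*52 + 47 = 151, q_4 = 2*21 + 19 = 61.
q_4 = 61 > 26, so the last convergent with denominator <= 26 is p_3/q_3 = 52/21.
The closest fraction with denominator <= 26 is either p_3/q_3 or the intermediate fraction (k*p_3 + p_2)/(k*q_3 + q_2) with the largest k >= 1 whose denominator stays <= 26; these approach x as k grows, and every other convergent or intermediate fraction in range is farther away.
Largest k: floor((26 - q_2)/q_3) = floor((26 - 19)/21) = 0.
Since k = 0, no intermediate fraction beyond p_3/q_3 has denominator <= 26, so the convergent 52/21 is the closest (its error is |151*21 - 52*61|/(61*21) = 1/1281).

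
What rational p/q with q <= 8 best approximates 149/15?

Expand x = 149/15 as a continued fraction with the Euclidean algorithm:
  149 = 9*15 + 14, so a_0 = 9.
  15 = 1*14 + 1, so a_1 = 1.
  14 = 14*1 + 0, so a_2 = 14.
so x = [9; 1, 14].
Convergents (p_i = a_i*p_{i-1} + p_{i-2}, q_i = a_i*q_{i-1} + q_{i-2} with p_{-2}=0, p_{-1}=1, q_{-2}=1, q_{-1}=0), until the denominator exceeds 8:
  i=0: a_0=9, p_0 = 9*1 + 0 = 9, q_0 = 9*0 + 1 = 1.
  i=1: a_1=1, p_1 = 1*9 + 1 = 10, q_1 = 1*1 + 0 = 1.
  i=2: a_2=14, p_2 = 14*10 + 9 = 149, q_2 = 14*1 + 1 = 15.
q_2 = 15 > 8, so the last convergent with denominator <= 8 is p_1/q_1 = 10/1.
The closest fraction with denominator <= 8 is either p_1/q_1 or the intermediate fraction (k*p_1 + p_0)/(k*q_1 + q_0) with the largest k >= 1 whose denominator stays <= 8; these approach x as k grows, and every other convergent or intermediate fraction in range is farther away.
Largest k: floor((8 - q_0)/q_1) = floor((8 - 1)/1) = 7.
That gives (7*10 + 9)/(7*1 + 1) = 79/8.
Compare the errors: |x - 10/1| = |149*1 - 10*15|/(15*1) = 1/15, and |x - 79/8| = |149*8 - 79*15|/(15*8) = 7/120.
Cross-multiplying, 7*15 = 105 < 120 = 1*120, so 7/120 is smaller: the intermediate fraction 79/8 is closer to x than 10/1.

79/8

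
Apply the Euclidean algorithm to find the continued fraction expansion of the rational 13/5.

[2; 1, 1, 2]

Run the Euclidean algorithm on 13 and 5; the successive quotients are the partial quotients a_0, a_1, ... (each step inverts the fractional part left over by the previous one):
  13 = 2*5 + 3, so a_0 = 2.
  5 = 1*3 + 2, so a_1 = 1.
  3 = 1*2 + 1, so a_2 = 1.
  2 = 2*1 + 0, so a_3 = 2.
The remainder reaches 0 after 4 divisions, so the expansion has 4 partial quotients, read off in order.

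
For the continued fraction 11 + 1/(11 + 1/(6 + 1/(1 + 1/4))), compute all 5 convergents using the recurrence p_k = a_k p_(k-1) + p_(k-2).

11/1, 122/11, 743/67, 865/78, 4203/379

Using the convergent recurrence p_i = a_i*p_{i-1} + p_{i-2}, q_i = a_i*q_{i-1} + q_{i-2} with p_{-2}=0, p_{-1}=1, q_{-2}=1, q_{-1}=0:
  i=0: a_0=11, p_0 = 11*1 + 0 = 11, q_0 = 11*0 + 1 = 1.
  i=1: a_1=11, p_1 = 11*11 + 1 = 122, q_1 = 11*1 + 0 = 11.
  i=2: a_2=6, p_2 = 6*122 + 11 = 743, q_2 = 6*11 + 1 = 67.
  i=3: a_3=1, p_3 = 1*743 + 122 = 865, q_3 = 1*67 + 11 = 78.
  i=4: a_4=4, p_4 = 4*865 + 743 = 4203, q_4 = 4*78 + 67 = 379.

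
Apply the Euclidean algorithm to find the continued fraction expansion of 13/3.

[4; 3]

Run the Euclidean algorithm on 13 and 3; the successive quotients are the partial quotients a_0, a_1, ... (each step inverts the fractional part left over by the previous one):
  13 = 4*3 + 1, so a_0 = 4.
  3 = 3*1 + 0, so a_1 = 3.
The remainder reaches 0 after 2 divisions, so the expansion has 2 partial quotients, read off in order.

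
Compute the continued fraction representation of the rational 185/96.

Run the Euclidean algorithm on 185 and 96; the successive quotients are the partial quotients a_0, a_1, ... (each step inverts the fractional part left over by the previous one):
  185 = 1*96 + 89, so a_0 = 1.
  96 = 1*89 + 7, so a_1 = 1.
  89 = 12*7 + 5, so a_2 = 12.
  7 = 1*5 + 2, so a_3 = 1.
  5 = 2*2 + 1, so a_4 = 2.
  2 = 2*1 + 0, so a_5 = 2.
The remainder reaches 0 after 6 divisions, so the expansion has 6 partial quotients, read off in order.

[1; 1, 12, 1, 2, 2]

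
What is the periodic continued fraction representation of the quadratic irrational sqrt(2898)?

Write x_i = (sqrt(2898) + m_i)/d_i with (m_0, d_0) = (0, 1). a_0 = floor(sqrt(2898)) = 53, since 53^2 = 2809 <= 2898 < 2916 = 54^2.
Iterate m_{i+1} = d_i*a_i - m_i, d_{i+1} = (2898 - m_{i+1}^2)/d_i, a_{i+1} = floor((a_0 + m_{i+1})/d_{i+1}):
  m_1 = 1*53 - 0 = 53, d_1 = (2898 - 53^2)/1 = 89/1 = 89, a_1 = floor((53 + 53)/89) = 1.
  m_2 = 89*1 - 53 = 36, d_2 = (2898 - 36^2)/89 = 1602/89 = 18, a_2 = floor((53 + 36)/18) = 4.
  m_3 = 18*4 - 36 = 36, d_3 = (2898 - 36^2)/18 = 1602/18 = 89, a_3 = floor((53 + 36)/89) = 1.
  m_4 = 89*1 - 36 = 53, d_4 = (2898 - 53^2)/89 = 89/89 = 1, a_4 = floor((53 + 53)/1) = 106.
  m_5 = 1*106 - 53 = 53, d_5 = (2898 - 53^2)/1 = 89/1 = 89: (m_5, d_5) = (m_1, d_1) = (53, 89), so from here the quotients repeat a_1, ..., a_4; the period length is 4.
Hence the expansion of sqrt(2898) is a_0 = 53 followed by the repeating block 1, 4, 1, 106 (period 4).

[53; (1, 4, 1, 106)]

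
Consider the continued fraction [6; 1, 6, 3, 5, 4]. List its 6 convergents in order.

Using the convergent recurrence p_i = a_i*p_{i-1} + p_{i-2}, q_i = a_i*q_{i-1} + q_{i-2} with p_{-2}=0, p_{-1}=1, q_{-2}=1, q_{-1}=0:
  i=0: a_0=6, p_0 = 6*1 + 0 = 6, q_0 = 6*0 + 1 = 1.
  i=1: a_1=1, p_1 = 1*6 + 1 = 7, q_1 = 1*1 + 0 = 1.
  i=2: a_2=6, p_2 = 6*7 + 6 = 48, q_2 = 6*1 + 1 = 7.
  i=3: a_3=3, p_3 = 3*48 + 7 = 151, q_3 = 3*7 + 1 = 22.
  i=4: a_4=5, p_4 = 5*151 + 48 = 803, q_4 = 5*22 + 7 = 117.
  i=5: a_5=4, p_5 = 4*803 + 151 = 3363, q_5 = 4*117 + 22 = 490.

6/1, 7/1, 48/7, 151/22, 803/117, 3363/490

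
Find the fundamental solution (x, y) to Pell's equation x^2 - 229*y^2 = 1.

(x, y) = (5848201, 386460)

First expand sqrt(229) as a continued fraction. With x_i = (sqrt(229) + m_i)/d_i and (m_0, d_0) = (0, 1): a_0 = floor(sqrt(229)) = 15, since 15^2 = 225 <= 229 < 256 = 16^2.
Iterate m_{i+1} = d_i*a_i - m_i, d_{i+1} = (229 - m_{i+1}^2)/d_i, a_{i+1} = floor((a_0 + m_{i+1})/d_{i+1}):
  m_1 = 1*15 - 0 = 15, d_1 = (229 - 15^2)/1 = 4/1 = 4, a_1 = floor((15 + 15)/4) = 7.
  m_2 = 4*7 - 15 = 13, d_2 = (229 - 13^2)/4 = 60/4 = 15, a_2 = floor((15 + 13)/15) = 1.
  m_3 = 15*1 - 13 = 2, d_3 = (229 - 2^2)/15 = 225/15 = 15, a_3 = floor((15 + 2)/15) = 1.
  m_4 = 15*1 - 2 = 13, d_4 = (229 - 13^2)/15 = 60/15 = 4, a_4 = floor((15 + 13)/4) = 7.
  m_5 = 4*7 - 13 = 15, d_5 = (229 - 15^2)/4 = 4/4 = 1, a_5 = floor((15 + 15)/1) = 30.
  m_6 = 1*30 - 15 = 15, d_6 = (229 - 15^2)/1 = 4/1 = 4: (m_6, d_6) = (m_1, d_1) = (15, 4), so from here the quotients repeat a_1, ..., a_5; the period length is 5.
So sqrt(229) = [15; (7, 1, 1, 7, 30)] with period length k = 5.
k is odd, so (p_{k-1}, q_{k-1}) only solves x^2 - 229y^2 = -1 and the fundamental solution of x^2 - 229y^2 = 1 is (p_{2k-1}, q_{2k-1}) = (p_9, q_9); compute convergents through index 9, running through the period twice.
Convergents (p_i = a_i*p_{i-1} + p_{i-2}, q_i = a_i*q_{i-1} + q_{i-2} with p_{-2}=0, p_{-1}=1, q_{-2}=1, q_{-1}=0):
  i=0: a_0=15, p_0 = 15*1 + 0 = 15, q_0 = 15*0 + 1 = 1.
  i=1: a_1=7, p_1 = 7*15 + 1 = 106, q_1 = 7*1 + 0 = 7.
  i=2: a_2=1, p_2 = 1*106 + 15 = 121, q_2 = 1*7 + 1 = 8.
  i=3: a_3=1, p_3 = 1*121 + 106 = 227, q_3 = 1*8 + 7 = 15.
  i=4: a_4=7, p_4 = 7*227 + 121 = 1710, q_4 = 7*15 + 8 = 113.
  i=5: a_5=30, p_5 = 30*1710 + 227 = 51527, q_5 = 30*113 + 15 = 3405.
  i=6: a_6=7, p_6 = 7*51527 + 1710 = 362399, q_6 = 7*3405 + 113 = 23948.
  i=7: a_7=1, p_7 = 1*362399 + 51527 = 413926, q_7 = 1*23948 + 3405 = 27353.
  i=8: a_8=1, p_8 = 1*413926 + 362399 = 776325, q_8 = 1*27353 + 23948 = 51301.
  i=9: a_9=7, p_9 = 7*776325 + 413926 = 5848201, q_9 = 7*51301 + 27353 = 386460.
Indeed p_4^2 - 229*q_4^2 = 2924100 - 2924101 = -1, not +1.
Check: 5848201^2 - 229*386460^2 = 34201454936401 - 34201454936400 = 1, so (x, y) = (5848201, 386460) solves the equation, and by the theorem it is the least positive solution.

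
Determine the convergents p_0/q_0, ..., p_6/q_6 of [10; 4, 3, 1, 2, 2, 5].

10/1, 41/4, 133/13, 174/17, 481/47, 1136/111, 6161/602

Using the convergent recurrence p_i = a_i*p_{i-1} + p_{i-2}, q_i = a_i*q_{i-1} + q_{i-2} with p_{-2}=0, p_{-1}=1, q_{-2}=1, q_{-1}=0:
  i=0: a_0=10, p_0 = 10*1 + 0 = 10, q_0 = 10*0 + 1 = 1.
  i=1: a_1=4, p_1 = 4*10 + 1 = 41, q_1 = 4*1 + 0 = 4.
  i=2: a_2=3, p_2 = 3*41 + 10 = 133, q_2 = 3*4 + 1 = 13.
  i=3: a_3=1, p_3 = 1*133 + 41 = 174, q_3 = 1*13 + 4 = 17.
  i=4: a_4=2, p_4 = 2*174 + 133 = 481, q_4 = 2*17 + 13 = 47.
  i=5: a_5=2, p_5 = 2*481 + 174 = 1136, q_5 = 2*47 + 17 = 111.
  i=6: a_6=5, p_6 = 5*1136 + 481 = 6161, q_6 = 5*111 + 47 = 602.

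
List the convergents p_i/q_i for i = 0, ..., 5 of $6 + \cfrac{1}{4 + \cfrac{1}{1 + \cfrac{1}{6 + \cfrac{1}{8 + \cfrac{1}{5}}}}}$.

6/1, 25/4, 31/5, 211/34, 1719/277, 8806/1419

Using the convergent recurrence p_i = a_i*p_{i-1} + p_{i-2}, q_i = a_i*q_{i-1} + q_{i-2} with p_{-2}=0, p_{-1}=1, q_{-2}=1, q_{-1}=0:
  i=0: a_0=6, p_0 = 6*1 + 0 = 6, q_0 = 6*0 + 1 = 1.
  i=1: a_1=4, p_1 = 4*6 + 1 = 25, q_1 = 4*1 + 0 = 4.
  i=2: a_2=1, p_2 = 1*25 + 6 = 31, q_2 = 1*4 + 1 = 5.
  i=3: a_3=6, p_3 = 6*31 + 25 = 211, q_3 = 6*5 + 4 = 34.
  i=4: a_4=8, p_4 = 8*211 + 31 = 1719, q_4 = 8*34 + 5 = 277.
  i=5: a_5=5, p_5 = 5*1719 + 211 = 8806, q_5 = 5*277 + 34 = 1419.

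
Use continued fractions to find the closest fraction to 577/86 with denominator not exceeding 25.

Expand x = 577/86 as a continued fraction with the Euclidean algorithm:
  577 = 6*86 + 61, so a_0 = 6.
  86 = 1*61 + 25, so a_1 = 1.
  61 = 2*25 + 11, so a_2 = 2.
  25 = 2*11 + 3, so a_3 = 2.
  11 = 3*3 + 2, so a_4 = 3.
  3 = 1*2 + 1, so a_5 = 1.
  2 = 2*1 + 0, so a_6 = 2.
so x = [6; 1, 2, 2, 3, 1, 2].
Convergents (p_i = a_i*p_{i-1} + p_{i-2}, q_i = a_i*q_{i-1} + q_{i-2} with p_{-2}=0, p_{-1}=1, q_{-2}=1, q_{-1}=0), until the denominator exceeds 25:
  i=0: a_0=6, p_0 = 6*1 + 0 = 6, q_0 = 6*0 + 1 = 1.
  i=1: a_1=1, p_1 = 1*6 + 1 = 7, q_1 = 1*1 + 0 = 1.
  i=2: a_2=2, p_2 = 2*7 + 6 = 20, q_2 = 2*1 + 1 = 3.
  i=3: a_3=2, p_3 = 2*20 + 7 = 47, q_3 = 2*3 + 1 = 7.
  i=4: a_4=3, p_4 = 3*47 + 20 = 161, q_4 = 3*7 + 3 = 24.
  i=5: a_5=1, p_5 = 1*161 + 47 = 208, q_5 = 1*24 + 7 = 31.
q_5 = 31 > 25, so the last convergent with denominator <= 25 is p_4/q_4 = 161/24.
The closest fraction with denominator <= 25 is either p_4/q_4 or the intermediate fraction (k*p_4 + p_3)/(k*q_4 + q_3) with the largest k >= 1 whose denominator stays <= 25; these approach x as k grows, and every other convergent or intermediate fraction in range is farther away.
Largest k: floor((25 - q_3)/q_4) = floor((25 - 7)/24) = 0.
Since k = 0, no intermediate fraction beyond p_4/q_4 has denominator <= 25, so the convergent 161/24 is the closest (its error is |577*24 - 161*86|/(86*24) = 2/2064).

161/24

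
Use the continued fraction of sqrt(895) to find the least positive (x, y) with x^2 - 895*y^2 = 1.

(x, y) = (359, 12)

First expand sqrt(895) as a continued fraction. With x_i = (sqrt(895) + m_i)/d_i and (m_0, d_0) = (0, 1): a_0 = floor(sqrt(895)) = 29, since 29^2 = 841 <= 895 < 900 = 30^2.
Iterate m_{i+1} = d_i*a_i - m_i, d_{i+1} = (895 - m_{i+1}^2)/d_i, a_{i+1} = floor((a_0 + m_{i+1})/d_{i+1}):
  m_1 = 1*29 - 0 = 29, d_1 = (895 - 29^2)/1 = 54/1 = 54, a_1 = floor((29 + 29)/54) = 1.
  m_2 = 54*1 - 29 = 25, d_2 = (895 - 25^2)/54 = 270/54 = 5, a_2 = floor((29 + 25)/5) = 10.
  m_3 = 5*10 - 25 = 25, d_3 = (895 - 25^2)/5 = 270/5 = 54, a_3 = floor((29 + 25)/54) = 1.
  m_4 = 54*1 - 25 = 29, d_4 = (895 - 29^2)/54 = 54/54 = 1, a_4 = floor((29 + 29)/1) = 58.
  m_5 = 1*58 - 29 = 29, d_5 = (895 - 29^2)/1 = 54/1 = 54: (m_5, d_5) = (m_1, d_1) = (29, 54), so from here the quotients repeat a_1, ..., a_4; the period length is 4.
So sqrt(895) = [29; (1, 10, 1, 58)] with period length k = 4.
k is even, so the fundamental solution of x^2 - 895y^2 = 1 is (p_{k-1}, q_{k-1}) = (p_3, q_3); compute convergents through index 3.
Convergents (p_i = a_i*p_{i-1} + p_{i-2}, q_i = a_i*q_{i-1} + q_{i-2} with p_{-2}=0, p_{-1}=1, q_{-2}=1, q_{-1}=0):
  i=0: a_0=29, p_0 = 29*1 + 0 = 29, q_0 = 29*0 + 1 = 1.
  i=1: a_1=1, p_1 = 1*29 + 1 = 30, q_1 = 1*1 + 0 = 1.
  i=2: a_2=10, p_2 = 10*30 + 29 = 329, q_2 = 10*1 + 1 = 11.
  i=3: a_3=1, p_3 = 1*329 + 30 = 359, q_3 = 1*11 + 1 = 12.
Check: 359^2 - 895*12^2 = 128881 - 128880 = 1, so (x, y) = (359, 12) solves the equation, and by the theorem it is the least positive solution.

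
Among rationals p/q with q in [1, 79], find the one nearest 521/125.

321/77

Expand x = 521/125 as a continued fraction with the Euclidean algorithm:
  521 = 4*125 + 21, so a_0 = 4.
  125 = 5*21 + 20, so a_1 = 5.
  21 = 1*20 + 1, so a_2 = 1.
  20 = 20*1 + 0, so a_3 = 20.
so x = [4; 5, 1, 20].
Convergents (p_i = a_i*p_{i-1} + p_{i-2}, q_i = a_i*q_{i-1} + q_{i-2} with p_{-2}=0, p_{-1}=1, q_{-2}=1, q_{-1}=0), until the denominator exceeds 79:
  i=0: a_0=4, p_0 = 4*1 + 0 = 4, q_0 = 4*0 + 1 = 1.
  i=1: a_1=5, p_1 = 5*4 + 1 = 21, q_1 = 5*1 + 0 = 5.
  i=2: a_2=1, p_2 = 1*21 + 4 = 25, q_2 = 1*5 + 1 = 6.
  i=3: a_3=20, p_3 = 20*25 + 21 = 521, q_3 = 20*6 + 5 = 125.
q_3 = 125 > 79, so the last convergent with denominator <= 79 is p_2/q_2 = 25/6.
The closest fraction with denominator <= 79 is either p_2/q_2 or the intermediate fraction (k*p_2 + p_1)/(k*q_2 + q_1) with the largest k >= 1 whose denominator stays <= 79; these approach x as k grows, and every other convergent or intermediate fraction in range is farther away.
Largest k: floor((79 - q_1)/q_2) = floor((79 - 5)/6) = 12.
That gives (12*25 + 21)/(12*6 + 5) = 321/77.
Compare the errors: |x - 25/6| = |521*6 - 25*125|/(125*6) = 1/750, and |x - 321/77| = |521*77 - 321*125|/(125*77) = 8/9625.
Cross-multiplying, 8*750 = 6000 < 9625 = 1*9625, so 8/9625 is smaller: the intermediate fraction 321/77 is closer to x than 25/6.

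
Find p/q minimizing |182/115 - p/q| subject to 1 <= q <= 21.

Expand x = 182/115 as a continued fraction with the Euclidean algorithm:
  182 = 1*115 + 67, so a_0 = 1.
  115 = 1*67 + 48, so a_1 = 1.
  67 = 1*48 + 19, so a_2 = 1.
  48 = 2*19 + 10, so a_3 = 2.
  19 = 1*10 + 9, so a_4 = 1.
  10 = 1*9 + 1, so a_5 = 1.
  9 = 9*1 + 0, so a_6 = 9.
so x = [1; 1, 1, 2, 1, 1, 9].
Convergents (p_i = a_i*p_{i-1} + p_{i-2}, q_i = a_i*q_{i-1} + q_{i-2} with p_{-2}=0, p_{-1}=1, q_{-2}=1, q_{-1}=0), until the denominator exceeds 21:
  i=0: a_0=1, p_0 = 1*1 + 0 = 1, q_0 = 1*0 + 1 = 1.
  i=1: a_1=1, p_1 = 1*1 + 1 = 2, q_1 = 1*1 + 0 = 1.
  i=2: a_2=1, p_2 = 1*2 + 1 = 3, q_2 = 1*1 + 1 = 2.
  i=3: a_3=2, p_3 = 2*3 + 2 = 8, q_3 = 2*2 + 1 = 5.
  i=4: a_4=1, p_4 = 1*8 + 3 = 11, q_4 = 1*5 + 2 = 7.
  i=5: a_5=1, p_5 = 1*11 + 8 = 19, q_5 = 1*7 + 5 = 12.
  i=6: a_6=9, p_6 = 9*19 + 11 = 182, q_6 = 9*12 + 7 = 115.
q_6 = 115 > 21, so the last convergent with denominator <= 21 is p_5/q_5 = 19/12.
The closest fraction with denominator <= 21 is either p_5/q_5 or the intermediate fraction (k*p_5 + p_4)/(k*q_5 + q_4) with the largest k >= 1 whose denominator stays <= 21; these approach x as k grows, and every other convergent or intermediate fraction in range is farther away.
Largest k: floor((21 - q_4)/q_5) = floor((21 - 7)/12) = 1.
That gives (1*19 + 11)/(1*12 + 7) = 30/19.
Compare the errors: |x - 19/12| = |182*12 - 19*115|/(115*12) = 1/1380, and |x - 30/19| = |182*19 - 30*115|/(115*19) = 8/2185.
Cross-multiplying, 1*2185 = 2185 < 11040 = 8*1380, so 1/1380 is smaller: the convergent 19/12 is closer to x than 30/19.

19/12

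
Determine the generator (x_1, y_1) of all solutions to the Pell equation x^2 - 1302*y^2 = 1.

(x, y) = (433, 12)

First expand sqrt(1302) as a continued fraction. With x_i = (sqrt(1302) + m_i)/d_i and (m_0, d_0) = (0, 1): a_0 = floor(sqrt(1302)) = 36, since 36^2 = 1296 <= 1302 < 1369 = 37^2.
Iterate m_{i+1} = d_i*a_i - m_i, d_{i+1} = (1302 - m_{i+1}^2)/d_i, a_{i+1} = floor((a_0 + m_{i+1})/d_{i+1}):
  m_1 = 1*36 - 0 = 36, d_1 = (1302 - 36^2)/1 = 6/1 = 6, a_1 = floor((36 + 36)/6) = 12.
  m_2 = 6*12 - 36 = 36, d_2 = (1302 - 36^2)/6 = 6/6 = 1, a_2 = floor((36 + 36)/1) = 72.
  m_3 = 1*72 - 36 = 36, d_3 = (1302 - 36^2)/1 = 6/1 = 6: (m_3, d_3) = (m_1, d_1) = (36, 6), so from here the quotients repeat a_1, a_2; the period length is 2.
So sqrt(1302) = [36; (12, 72)] with period length k = 2.
k is even, so the fundamental solution of x^2 - 1302y^2 = 1 is (p_{k-1}, q_{k-1}) = (p_1, q_1); compute convergents through index 1.
Convergents (p_i = a_i*p_{i-1} + p_{i-2}, q_i = a_i*q_{i-1} + q_{i-2} with p_{-2}=0, p_{-1}=1, q_{-2}=1, q_{-1}=0):
  i=0: a_0=36, p_0 = 36*1 + 0 = 36, q_0 = 36*0 + 1 = 1.
  i=1: a_1=12, p_1 = 12*36 + 1 = 433, q_1 = 12*1 + 0 = 12.
Check: 433^2 - 1302*12^2 = 187489 - 187488 = 1, so (x, y) = (433, 12) solves the equation, and by the theorem it is the least positive solution.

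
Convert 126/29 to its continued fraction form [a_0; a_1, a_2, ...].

[4; 2, 1, 9]

Run the Euclidean algorithm on 126 and 29; the successive quotients are the partial quotients a_0, a_1, ... (each step inverts the fractional part left over by the previous one):
  126 = 4*29 + 10, so a_0 = 4.
  29 = 2*10 + 9, so a_1 = 2.
  10 = 1*9 + 1, so a_2 = 1.
  9 = 9*1 + 0, so a_3 = 9.
The remainder reaches 0 after 4 divisions, so the expansion has 4 partial quotients, read off in order.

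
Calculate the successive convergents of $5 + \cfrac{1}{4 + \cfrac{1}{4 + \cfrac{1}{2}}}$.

5/1, 21/4, 89/17, 199/38

Using the convergent recurrence p_i = a_i*p_{i-1} + p_{i-2}, q_i = a_i*q_{i-1} + q_{i-2} with p_{-2}=0, p_{-1}=1, q_{-2}=1, q_{-1}=0:
  i=0: a_0=5, p_0 = 5*1 + 0 = 5, q_0 = 5*0 + 1 = 1.
  i=1: a_1=4, p_1 = 4*5 + 1 = 21, q_1 = 4*1 + 0 = 4.
  i=2: a_2=4, p_2 = 4*21 + 5 = 89, q_2 = 4*4 + 1 = 17.
  i=3: a_3=2, p_3 = 2*89 + 21 = 199, q_3 = 2*17 + 4 = 38.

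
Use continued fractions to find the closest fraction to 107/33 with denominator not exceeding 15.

13/4

Expand x = 107/33 as a continued fraction with the Euclidean algorithm:
  107 = 3*33 + 8, so a_0 = 3.
  33 = 4*8 + 1, so a_1 = 4.
  8 = 8*1 + 0, so a_2 = 8.
so x = [3; 4, 8].
Convergents (p_i = a_i*p_{i-1} + p_{i-2}, q_i = a_i*q_{i-1} + q_{i-2} with p_{-2}=0, p_{-1}=1, q_{-2}=1, q_{-1}=0), until the denominator exceeds 15:
  i=0: a_0=3, p_0 = 3*1 + 0 = 3, q_0 = 3*0 + 1 = 1.
  i=1: a_1=4, p_1 = 4*3 + 1 = 13, q_1 = 4*1 + 0 = 4.
  i=2: a_2=8, p_2 = 8*13 + 3 = 107, q_2 = 8*4 + 1 = 33.
q_2 = 33 > 15, so the last convergent with denominator <= 15 is p_1/q_1 = 13/4.
The closest fraction with denominator <= 15 is either p_1/q_1 or the intermediate fraction (k*p_1 + p_0)/(k*q_1 + q_0) with the largest k >= 1 whose denominator stays <= 15; these approach x as k grows, and every other convergent or intermediate fraction in range is farther away.
Largest k: floor((15 - q_0)/q_1) = floor((15 - 1)/4) = 3.
That gives (3*13 + 3)/(3*4 + 1) = 42/13.
Compare the errors: |x - 13/4| = |107*4 - 13*33|/(33*4) = 1/132, and |x - 42/13| = |107*13 - 42*33|/(33*13) = 5/429.
Cross-multiplying, 1*429 = 429 < 660 = 5*132, so 1/132 is smaller: the convergent 13/4 is closer to x than 42/13.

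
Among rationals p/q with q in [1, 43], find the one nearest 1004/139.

65/9

Expand x = 1004/139 as a continued fraction with the Euclidean algorithm:
  1004 = 7*139 + 31, so a_0 = 7.
  139 = 4*31 + 15, so a_1 = 4.
  31 = 2*15 + 1, so a_2 = 2.
  15 = 15*1 + 0, so a_3 = 15.
so x = [7; 4, 2, 15].
Convergents (p_i = a_i*p_{i-1} + p_{i-2}, q_i = a_i*q_{i-1} + q_{i-2} with p_{-2}=0, p_{-1}=1, q_{-2}=1, q_{-1}=0), until the denominator exceeds 43:
  i=0: a_0=7, p_0 = 7*1 + 0 = 7, q_0 = 7*0 + 1 = 1.
  i=1: a_1=4, p_1 = 4*7 + 1 = 29, q_1 = 4*1 + 0 = 4.
  i=2: a_2=2, p_2 = 2*29 + 7 = 65, q_2 = 2*4 + 1 = 9.
  i=3: a_3=15, p_3 = 15*65 + 29 = 1004, q_3 = 15*9 + 4 = 139.
q_3 = 139 > 43, so the last convergent with denominator <= 43 is p_2/q_2 = 65/9.
The closest fraction with denominator <= 43 is either p_2/q_2 or the intermediate fraction (k*p_2 + p_1)/(k*q_2 + q_1) with the largest k >= 1 whose denominator stays <= 43; these approach x as k grows, and every other convergent or intermediate fraction in range is farther away.
Largest k: floor((43 - q_1)/q_2) = floor((43 - 4)/9) = 4.
That gives (4*65 + 29)/(4*9 + 4) = 289/40.
Compare the errors: |x - 65/9| = |1004*9 - 65*139|/(139*9) = 1/1251, and |x - 289/40| = |1004*40 - 289*139|/(139*40) = 11/5560.
Cross-multiplying, 1*5560 = 5560 < 13761 = 11*1251, so 1/1251 is smaller: the convergent 65/9 is closer to x than 289/40.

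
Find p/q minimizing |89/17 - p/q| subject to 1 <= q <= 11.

Expand x = 89/17 as a continued fraction with the Euclidean algorithm:
  89 = 5*17 + 4, so a_0 = 5.
  17 = 4*4 + 1, so a_1 = 4.
  4 = 4*1 + 0, so a_2 = 4.
so x = [5; 4, 4].
Convergents (p_i = a_i*p_{i-1} + p_{i-2}, q_i = a_i*q_{i-1} + q_{i-2} with p_{-2}=0, p_{-1}=1, q_{-2}=1, q_{-1}=0), until the denominator exceeds 11:
  i=0: a_0=5, p_0 = 5*1 + 0 = 5, q_0 = 5*0 + 1 = 1.
  i=1: a_1=4, p_1 = 4*5 + 1 = 21, q_1 = 4*1 + 0 = 4.
  i=2: a_2=4, p_2 = 4*21 + 5 = 89, q_2 = 4*4 + 1 = 17.
q_2 = 17 > 11, so the last convergent with denominator <= 11 is p_1/q_1 = 21/4.
The closest fraction with denominator <= 11 is either p_1/q_1 or the intermediate fraction (k*p_1 + p_0)/(k*q_1 + q_0) with the largest k >= 1 whose denominator stays <= 11; these approach x as k grows, and every other convergent or intermediate fraction in range is farther away.
Largest k: floor((11 - q_0)/q_1) = floor((11 - 1)/4) = 2.
That gives (2*21 + 5)/(2*4 + 1) = 47/9.
Compare the errors: |x - 21/4| = |89*4 - 21*17|/(17*4) = 1/68, and |x - 47/9| = |89*9 - 47*17|/(17*9) = 2/153.
Cross-multiplying, 2*68 = 136 < 153 = 1*153, so 2/153 is smaller: the intermediate fraction 47/9 is closer to x than 21/4.

47/9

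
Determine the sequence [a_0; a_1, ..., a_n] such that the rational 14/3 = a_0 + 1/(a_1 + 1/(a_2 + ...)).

[4; 1, 2]

Run the Euclidean algorithm on 14 and 3; the successive quotients are the partial quotients a_0, a_1, ... (each step inverts the fractional part left over by the previous one):
  14 = 4*3 + 2, so a_0 = 4.
  3 = 1*2 + 1, so a_1 = 1.
  2 = 2*1 + 0, so a_2 = 2.
The remainder reaches 0 after 3 divisions, so the expansion has 3 partial quotients, read off in order.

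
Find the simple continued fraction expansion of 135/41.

[3; 3, 2, 2, 2]

Run the Euclidean algorithm on 135 and 41; the successive quotients are the partial quotients a_0, a_1, ... (each step inverts the fractional part left over by the previous one):
  135 = 3*41 + 12, so a_0 = 3.
  41 = 3*12 + 5, so a_1 = 3.
  12 = 2*5 + 2, so a_2 = 2.
  5 = 2*2 + 1, so a_3 = 2.
  2 = 2*1 + 0, so a_4 = 2.
The remainder reaches 0 after 5 divisions, so the expansion has 5 partial quotients, read off in order.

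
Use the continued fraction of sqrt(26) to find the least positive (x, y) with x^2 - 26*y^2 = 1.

(x, y) = (51, 10)

First expand sqrt(26) as a continued fraction. With x_i = (sqrt(26) + m_i)/d_i and (m_0, d_0) = (0, 1): a_0 = floor(sqrt(26)) = 5, since 5^2 = 25 <= 26 < 36 = 6^2.
Iterate m_{i+1} = d_i*a_i - m_i, d_{i+1} = (26 - m_{i+1}^2)/d_i, a_{i+1} = floor((a_0 + m_{i+1})/d_{i+1}):
  m_1 = 1*5 - 0 = 5, d_1 = (26 - 5^2)/1 = 1/1 = 1, a_1 = floor((5 + 5)/1) = 10.
  m_2 = 1*10 - 5 = 5, d_2 = (26 - 5^2)/1 = 1/1 = 1: (m_2, d_2) = (m_1, d_1) = (5, 1), so from here the quotient a_1 repeats; the period length is 1.
So sqrt(26) = [5; (10)] with period length k = 1.
k is odd, so (p_{k-1}, q_{k-1}) only solves x^2 - 26y^2 = -1 and the fundamental solution of x^2 - 26y^2 = 1 is (p_{2k-1}, q_{2k-1}) = (p_1, q_1); compute convergents through index 1, running through the period twice.
Convergents (p_i = a_i*p_{i-1} + p_{i-2}, q_i = a_i*q_{i-1} + q_{i-2} with p_{-2}=0, p_{-1}=1, q_{-2}=1, q_{-1}=0):
  i=0: a_0=5, p_0 = 5*1 + 0 = 5, q_0 = 5*0 + 1 = 1.
  i=1: a_1=10, p_1 = 10*5 + 1 = 51, q_1 = 10*1 + 0 = 10.
Indeed p_0^2 - 26*q_0^2 = 25 - 26 = -1, not +1.
Check: 51^2 - 26*10^2 = 2601 - 2600 = 1, so (x, y) = (51, 10) solves the equation, and by the theorem it is the least positive solution.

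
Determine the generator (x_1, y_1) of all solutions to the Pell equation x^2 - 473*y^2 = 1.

(x, y) = (87, 4)

First expand sqrt(473) as a continued fraction. With x_i = (sqrt(473) + m_i)/d_i and (m_0, d_0) = (0, 1): a_0 = floor(sqrt(473)) = 21, since 21^2 = 441 <= 473 < 484 = 22^2.
Iterate m_{i+1} = d_i*a_i - m_i, d_{i+1} = (473 - m_{i+1}^2)/d_i, a_{i+1} = floor((a_0 + m_{i+1})/d_{i+1}):
  m_1 = 1*21 - 0 = 21, d_1 = (473 - 21^2)/1 = 32/1 = 32, a_1 = floor((21 + 21)/32) = 1.
  m_2 = 32*1 - 21 = 11, d_2 = (473 - 11^2)/32 = 352/32 = 11, a_2 = floor((21 + 11)/11) = 2.
  m_3 = 11*2 - 11 = 11, d_3 = (473 - 11^2)/11 = 352/11 = 32, a_3 = floor((21 + 11)/32) = 1.
  m_4 = 32*1 - 11 = 21, d_4 = (473 - 21^2)/32 = 32/32 = 1, a_4 = floor((21 + 21)/1) = 42.
  m_5 = 1*42 - 21 = 21, d_5 = (473 - 21^2)/1 = 32/1 = 32: (m_5, d_5) = (m_1, d_1) = (21, 32), so from here the quotients repeat a_1, ..., a_4; the period length is 4.
So sqrt(473) = [21; (1, 2, 1, 42)] with period length k = 4.
k is even, so the fundamental solution of x^2 - 473y^2 = 1 is (p_{k-1}, q_{k-1}) = (p_3, q_3); compute convergents through index 3.
Convergents (p_i = a_i*p_{i-1} + p_{i-2}, q_i = a_i*q_{i-1} + q_{i-2} with p_{-2}=0, p_{-1}=1, q_{-2}=1, q_{-1}=0):
  i=0: a_0=21, p_0 = 21*1 + 0 = 21, q_0 = 21*0 + 1 = 1.
  i=1: a_1=1, p_1 = 1*21 + 1 = 22, q_1 = 1*1 + 0 = 1.
  i=2: a_2=2, p_2 = 2*22 + 21 = 65, q_2 = 2*1 + 1 = 3.
  i=3: a_3=1, p_3 = 1*65 + 22 = 87, q_3 = 1*3 + 1 = 4.
Check: 87^2 - 473*4^2 = 7569 - 7568 = 1, so (x, y) = (87, 4) solves the equation, and by the theorem it is the least positive solution.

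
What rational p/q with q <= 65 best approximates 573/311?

Expand x = 573/311 as a continued fraction with the Euclidean algorithm:
  573 = 1*311 + 262, so a_0 = 1.
  311 = 1*262 + 49, so a_1 = 1.
  262 = 5*49 + 17, so a_2 = 5.
  49 = 2*17 + 15, so a_3 = 2.
  17 = 1*15 + 2, so a_4 = 1.
  15 = 7*2 + 1, so a_5 = 7.
  2 = 2*1 + 0, so a_6 = 2.
so x = [1; 1, 5, 2, 1, 7, 2].
Convergents (p_i = a_i*p_{i-1} + p_{i-2}, q_i = a_i*q_{i-1} + q_{i-2} with p_{-2}=0, p_{-1}=1, q_{-2}=1, q_{-1}=0), until the denominator exceeds 65:
  i=0: a_0=1, p_0 = 1*1 + 0 = 1, q_0 = 1*0 + 1 = 1.
  i=1: a_1=1, p_1 = 1*1 + 1 = 2, q_1 = 1*1 + 0 = 1.
  i=2: a_2=5, p_2 = 5*2 + 1 = 11, q_2 = 5*1 + 1 = 6.
  i=3: a_3=2, p_3 = 2*11 + 2 = 24, q_3 = 2*6 + 1 = 13.
  i=4: a_4=1, p_4 = 1*24 + 11 = 35, q_4 = 1*13 + 6 = 19.
  i=5: a_5=7, p_5 = 7*35 + 24 = 269, q_5 = 7*19 + 13 = 146.
q_5 = 146 > 65, so the last convergent with denominator <= 65 is p_4/q_4 = 35/19.
The closest fraction with denominator <= 65 is either p_4/q_4 or the intermediate fraction (k*p_4 + p_3)/(k*q_4 + q_3) with the largest k >= 1 whose denominator stays <= 65; these approach x as k grows, and every other convergent or intermediate fraction in range is farther away.
Largest k: floor((65 - q_3)/q_4) = floor((65 - 13)/19) = 2.
That gives (2*35 + 24)/(2*19 + 13) = 94/51.
Compare the errors: |x - 35/19| = |573*19 - 35*311|/(311*19) = 2/5909, and |x - 94/51| = |573*51 - 94*311|/(311*51) = 11/15861.
Cross-multiplying, 2*15861 = 31722 < 64999 = 11*5909, so 2/5909 is smaller: the convergent 35/19 is closer to x than 94/51.

35/19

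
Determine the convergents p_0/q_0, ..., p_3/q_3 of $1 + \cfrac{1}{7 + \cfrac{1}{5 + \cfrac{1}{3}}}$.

1/1, 8/7, 41/36, 131/115

Using the convergent recurrence p_i = a_i*p_{i-1} + p_{i-2}, q_i = a_i*q_{i-1} + q_{i-2} with p_{-2}=0, p_{-1}=1, q_{-2}=1, q_{-1}=0:
  i=0: a_0=1, p_0 = 1*1 + 0 = 1, q_0 = 1*0 + 1 = 1.
  i=1: a_1=7, p_1 = 7*1 + 1 = 8, q_1 = 7*1 + 0 = 7.
  i=2: a_2=5, p_2 = 5*8 + 1 = 41, q_2 = 5*7 + 1 = 36.
  i=3: a_3=3, p_3 = 3*41 + 8 = 131, q_3 = 3*36 + 7 = 115.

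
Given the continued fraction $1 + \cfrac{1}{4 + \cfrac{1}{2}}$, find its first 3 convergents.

1/1, 5/4, 11/9

Using the convergent recurrence p_i = a_i*p_{i-1} + p_{i-2}, q_i = a_i*q_{i-1} + q_{i-2} with p_{-2}=0, p_{-1}=1, q_{-2}=1, q_{-1}=0:
  i=0: a_0=1, p_0 = 1*1 + 0 = 1, q_0 = 1*0 + 1 = 1.
  i=1: a_1=4, p_1 = 4*1 + 1 = 5, q_1 = 4*1 + 0 = 4.
  i=2: a_2=2, p_2 = 2*5 + 1 = 11, q_2 = 2*4 + 1 = 9.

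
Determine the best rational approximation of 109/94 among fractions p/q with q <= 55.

Expand x = 109/94 as a continued fraction with the Euclidean algorithm:
  109 = 1*94 + 15, so a_0 = 1.
  94 = 6*15 + 4, so a_1 = 6.
  15 = 3*4 + 3, so a_2 = 3.
  4 = 1*3 + 1, so a_3 = 1.
  3 = 3*1 + 0, so a_4 = 3.
so x = [1; 6, 3, 1, 3].
Convergents (p_i = a_i*p_{i-1} + p_{i-2}, q_i = a_i*q_{i-1} + q_{i-2} with p_{-2}=0, p_{-1}=1, q_{-2}=1, q_{-1}=0), until the denominator exceeds 55:
  i=0: a_0=1, p_0 = 1*1 + 0 = 1, q_0 = 1*0 + 1 = 1.
  i=1: a_1=6, p_1 = 6*1 + 1 = 7, q_1 = 6*1 + 0 = 6.
  i=2: a_2=3, p_2 = 3*7 + 1 = 22, q_2 = 3*6 + 1 = 19.
  i=3: a_3=1, p_3 = 1*22 + 7 = 29, q_3 = 1*19 + 6 = 25.
  i=4: a_4=3, p_4 = 3*29 + 22 = 109, q_4 = 3*25 + 19 = 94.
q_4 = 94 > 55, so the last convergent with denominator <= 55 is p_3/q_3 = 29/25.
The closest fraction with denominator <= 55 is either p_3/q_3 or the intermediate fraction (k*p_3 + p_2)/(k*q_3 + q_2) with the largest k >= 1 whose denominator stays <= 55; these approach x as k grows, and every other convergent or intermediate fraction in range is farther away.
Largest k: floor((55 - q_2)/q_3) = floor((55 - 19)/25) = 1.
That gives (1*29 + 22)/(1*25 + 19) = 51/44.
Compare the errors: |x - 29/25| = |109*25 - 29*94|/(94*25) = 1/2350, and |x - 51/44| = |109*44 - 51*94|/(94*44) = 2/4136.
Cross-multiplying, 1*4136 = 4136 < 4700 = 2*2350, so 1/2350 is smaller: the convergent 29/25 is closer to x than 51/44.

29/25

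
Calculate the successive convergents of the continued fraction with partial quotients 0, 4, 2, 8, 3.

Using the convergent recurrence p_i = a_i*p_{i-1} + p_{i-2}, q_i = a_i*q_{i-1} + q_{i-2} with p_{-2}=0, p_{-1}=1, q_{-2}=1, q_{-1}=0:
  i=0: a_0=0, p_0 = 0*1 + 0 = 0, q_0 = 0*0 + 1 = 1.
  i=1: a_1=4, p_1 = 4*0 + 1 = 1, q_1 = 4*1 + 0 = 4.
  i=2: a_2=2, p_2 = 2*1 + 0 = 2, q_2 = 2*4 + 1 = 9.
  i=3: a_3=8, p_3 = 8*2 + 1 = 17, q_3 = 8*9 + 4 = 76.
  i=4: a_4=3, p_4 = 3*17 + 2 = 53, q_4 = 3*76 + 9 = 237.

0/1, 1/4, 2/9, 17/76, 53/237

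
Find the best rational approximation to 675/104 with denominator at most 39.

Expand x = 675/104 as a continued fraction with the Euclidean algorithm:
  675 = 6*104 + 51, so a_0 = 6.
  104 = 2*51 + 2, so a_1 = 2.
  51 = 25*2 + 1, so a_2 = 25.
  2 = 2*1 + 0, so a_3 = 2.
so x = [6; 2, 25, 2].
Convergents (p_i = a_i*p_{i-1} + p_{i-2}, q_i = a_i*q_{i-1} + q_{i-2} with p_{-2}=0, p_{-1}=1, q_{-2}=1, q_{-1}=0), until the denominator exceeds 39:
  i=0: a_0=6, p_0 = 6*1 + 0 = 6, q_0 = 6*0 + 1 = 1.
  i=1: a_1=2, p_1 = 2*6 + 1 = 13, q_1 = 2*1 + 0 = 2.
  i=2: a_2=25, p_2 = 25*13 + 6 = 331, q_2 = 25*2 + 1 = 51.
q_2 = 51 > 39, so the last convergent with denominator <= 39 is p_1/q_1 = 13/2.
The closest fraction with denominator <= 39 is either p_1/q_1 or the intermediate fraction (k*p_1 + p_0)/(k*q_1 + q_0) with the largest k >= 1 whose denominator stays <= 39; these approach x as k grows, and every other convergent or intermediate fraction in range is farther away.
Largest k: floor((39 - q_0)/q_1) = floor((39 - 1)/2) = 19.
That gives (19*13 + 6)/(19*2 + 1) = 253/39.
Compare the errors: |x - 13/2| = |675*2 - 13*104|/(104*2) = 2/208, and |x - 253/39| = |675*39 - 253*104|/(104*39) = 13/4056.
Cross-multiplying, 13*208 = 2704 < 8112 = 2*4056, so 13/4056 is smaller: the intermediate fraction 253/39 is closer to x than 13/2.

253/39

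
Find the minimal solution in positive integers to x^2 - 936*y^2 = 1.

First expand sqrt(936) as a continued fraction. With x_i = (sqrt(936) + m_i)/d_i and (m_0, d_0) = (0, 1): a_0 = floor(sqrt(936)) = 30, since 30^2 = 900 <= 936 < 961 = 31^2.
Iterate m_{i+1} = d_i*a_i - m_i, d_{i+1} = (936 - m_{i+1}^2)/d_i, a_{i+1} = floor((a_0 + m_{i+1})/d_{i+1}):
  m_1 = 1*30 - 0 = 30, d_1 = (936 - 30^2)/1 = 36/1 = 36, a_1 = floor((30 + 30)/36) = 1.
  m_2 = 36*1 - 30 = 6, d_2 = (936 - 6^2)/36 = 900/36 = 25, a_2 = floor((30 + 6)/25) = 1.
  m_3 = 25*1 - 6 = 19, d_3 = (936 - 19^2)/25 = 575/25 = 23, a_3 = floor((30 + 19)/23) = 2.
  m_4 = 23*2 - 19 = 27, d_4 = (936 - 27^2)/23 = 207/23 = 9, a_4 = floor((30 + 27)/9) = 6.
  m_5 = 9*6 - 27 = 27, d_5 = (936 - 27^2)/9 = 207/9 = 23, a_5 = floor((30 + 27)/23) = 2.
  m_6 = 23*2 - 27 = 19, d_6 = (936 - 19^2)/23 = 575/23 = 25, a_6 = floor((30 + 19)/25) = 1.
  m_7 = 25*1 - 19 = 6, d_7 = (936 - 6^2)/25 = 900/25 = 36, a_7 = floor((30 + 6)/36) = 1.
  m_8 = 36*1 - 6 = 30, d_8 = (936 - 30^2)/36 = 36/36 = 1, a_8 = floor((30 + 30)/1) = 60.
  m_9 = 1*60 - 30 = 30, d_9 = (936 - 30^2)/1 = 36/1 = 36: (m_9, d_9) = (m_1, d_1) = (30, 36), so from here the quotients repeat a_1, ..., a_8; the period length is 8.
So sqrt(936) = [30; (1, 1, 2, 6, 2, 1, 1, 60)] with period length k = 8.
k is even, so the fundamental solution of x^2 - 936y^2 = 1 is (p_{k-1}, q_{k-1}) = (p_7, q_7); compute convergents through index 7.
Convergents (p_i = a_i*p_{i-1} + p_{i-2}, q_i = a_i*q_{i-1} + q_{i-2} with p_{-2}=0, p_{-1}=1, q_{-2}=1, q_{-1}=0):
  i=0: a_0=30, p_0 = 30*1 + 0 = 30, q_0 = 30*0 + 1 = 1.
  i=1: a_1=1, p_1 = 1*30 + 1 = 31, q_1 = 1*1 + 0 = 1.
  i=2: a_2=1, p_2 = 1*31 + 30 = 61, q_2 = 1*1 + 1 = 2.
  i=3: a_3=2, p_3 = 2*61 + 31 = 153, q_3 = 2*2 + 1 = 5.
  i=4: a_4=6, p_4 = 6*153 + 61 = 979, q_4 = 6*5 + 2 = 32.
  i=5: a_5=2, p_5 = 2*979 + 153 = 2111, q_5 = 2*32 + 5 = 69.
  i=6: a_6=1, p_6 = 1*2111 + 979 = 3090, q_6 = 1*69 + 32 = 101.
  i=7: a_7=1, p_7 = 1*3090 + 2111 = 5201, q_7 = 1*101 + 69 = 170.
Check: 5201^2 - 936*170^2 = 27050401 - 27050400 = 1, so (x, y) = (5201, 170) solves the equation, and by the theorem it is the least positive solution.

(x, y) = (5201, 170)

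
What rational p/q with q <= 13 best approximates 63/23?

11/4

Expand x = 63/23 as a continued fraction with the Euclidean algorithm:
  63 = 2*23 + 17, so a_0 = 2.
  23 = 1*17 + 6, so a_1 = 1.
  17 = 2*6 + 5, so a_2 = 2.
  6 = 1*5 + 1, so a_3 = 1.
  5 = 5*1 + 0, so a_4 = 5.
so x = [2; 1, 2, 1, 5].
Convergents (p_i = a_i*p_{i-1} + p_{i-2}, q_i = a_i*q_{i-1} + q_{i-2} with p_{-2}=0, p_{-1}=1, q_{-2}=1, q_{-1}=0), until the denominator exceeds 13:
  i=0: a_0=2, p_0 = 2*1 + 0 = 2, q_0 = 2*0 + 1 = 1.
  i=1: a_1=1, p_1 = 1*2 + 1 = 3, q_1 = 1*1 + 0 = 1.
  i=2: a_2=2, p_2 = 2*3 + 2 = 8, q_2 = 2*1 + 1 = 3.
  i=3: a_3=1, p_3 = 1*8 + 3 = 11, q_3 = 1*3 + 1 = 4.
  i=4: a_4=5, p_4 = 5*11 + 8 = 63, q_4 = 5*4 + 3 = 23.
q_4 = 23 > 13, so the last convergent with denominator <= 13 is p_3/q_3 = 11/4.
The closest fraction with denominator <= 13 is either p_3/q_3 or the intermediate fraction (k*p_3 + p_2)/(k*q_3 + q_2) with the largest k >= 1 whose denominator stays <= 13; these approach x as k grows, and every other convergent or intermediate fraction in range is farther away.
Largest k: floor((13 - q_2)/q_3) = floor((13 - 3)/4) = 2.
That gives (2*11 + 8)/(2*4 + 3) = 30/11.
Compare the errors: |x - 11/4| = |63*4 - 11*23|/(23*4) = 1/92, and |x - 30/11| = |63*11 - 30*23|/(23*11) = 3/253.
Cross-multiplying, 1*253 = 253 < 276 = 3*92, so 1/92 is smaller: the convergent 11/4 is closer to x than 30/11.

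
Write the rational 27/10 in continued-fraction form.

Run the Euclidean algorithm on 27 and 10; the successive quotients are the partial quotients a_0, a_1, ... (each step inverts the fractional part left over by the previous one):
  27 = 2*10 + 7, so a_0 = 2.
  10 = 1*7 + 3, so a_1 = 1.
  7 = 2*3 + 1, so a_2 = 2.
  3 = 3*1 + 0, so a_3 = 3.
The remainder reaches 0 after 4 divisions, so the expansion has 4 partial quotients, read off in order.

[2; 1, 2, 3]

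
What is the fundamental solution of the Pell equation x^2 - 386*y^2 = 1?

First expand sqrt(386) as a continued fraction. With x_i = (sqrt(386) + m_i)/d_i and (m_0, d_0) = (0, 1): a_0 = floor(sqrt(386)) = 19, since 19^2 = 361 <= 386 < 400 = 20^2.
Iterate m_{i+1} = d_i*a_i - m_i, d_{i+1} = (386 - m_{i+1}^2)/d_i, a_{i+1} = floor((a_0 + m_{i+1})/d_{i+1}):
  m_1 = 1*19 - 0 = 19, d_1 = (386 - 19^2)/1 = 25/1 = 25, a_1 = floor((19 + 19)/25) = 1.
  m_2 = 25*1 - 19 = 6, d_2 = (386 - 6^2)/25 = 350/25 = 14, a_2 = floor((19 + 6)/14) = 1.
  m_3 = 14*1 - 6 = 8, d_3 = (386 - 8^2)/14 = 322/14 = 23, a_3 = floor((19 + 8)/23) = 1.
  m_4 = 23*1 - 8 = 15, d_4 = (386 - 15^2)/23 = 161/23 = 7, a_4 = floor((19 + 15)/7) = 4.
  m_5 = 7*4 - 15 = 13, d_5 = (386 - 13^2)/7 = 217/7 = 31, a_5 = floor((19 + 13)/31) = 1.
  m_6 = 31*1 - 13 = 18, d_6 = (386 - 18^2)/31 = 62/31 = 2, a_6 = floor((19 + 18)/2) = 18.
  m_7 = 2*18 - 18 = 18, d_7 = (386 - 18^2)/2 = 62/2 = 31, a_7 = floor((19 + 18)/31) = 1.
  m_8 = 31*1 - 18 = 13, d_8 = (386 - 13^2)/31 = 217/31 = 7, a_8 = floor((19 + 13)/7) = 4.
  m_9 = 7*4 - 13 = 15, d_9 = (386 - 15^2)/7 = 161/7 = 23, a_9 = floor((19 + 15)/23) = 1.
  m_10 = 23*1 - 15 = 8, d_10 = (386 - 8^2)/23 = 322/23 = 14, a_10 = floor((19 + 8)/14) = 1.
  m_11 = 14*1 - 8 = 6, d_11 = (386 - 6^2)/14 = 350/14 = 25, a_11 = floor((19 + 6)/25) = 1.
  m_12 = 25*1 - 6 = 19, d_12 = (386 - 19^2)/25 = 25/25 = 1, a_12 = floor((19 + 19)/1) = 38.
  m_13 = 1*38 - 19 = 19, d_13 = (386 - 19^2)/1 = 25/1 = 25: (m_13, d_13) = (m_1, d_1) = (19, 25), so from here the quotients repeat a_1, ..., a_12; the period length is 12.
So sqrt(386) = [19; (1, 1, 1, 4, 1, 18, 1, 4, 1, 1, 1, 38)] with period length k = 12.
k is even, so the fundamental solution of x^2 - 386y^2 = 1 is (p_{k-1}, q_{k-1}) = (p_11, q_11); compute convergents through index 11.
Convergents (p_i = a_i*p_{i-1} + p_{i-2}, q_i = a_i*q_{i-1} + q_{i-2} with p_{-2}=0, p_{-1}=1, q_{-2}=1, q_{-1}=0):
  i=0: a_0=19, p_0 = 19*1 + 0 = 19, q_0 = 19*0 + 1 = 1.
  i=1: a_1=1, p_1 = 1*19 + 1 = 20, q_1 = 1*1 + 0 = 1.
  i=2: a_2=1, p_2 = 1*20 + 19 = 39, q_2 = 1*1 + 1 = 2.
  i=3: a_3=1, p_3 = 1*39 + 20 = 59, q_3 = 1*2 + 1 = 3.
  i=4: a_4=4, p_4 = 4*59 + 39 = 275, q_4 = 4*3 + 2 = 14.
  i=5: a_5=1, p_5 = 1*275 + 59 = 334, q_5 = 1*14 + 3 = 17.
  i=6: a_6=18, p_6 = 18*334 + 275 = 6287, q_6 = 18*17 + 14 = 320.
  i=7: a_7=1, p_7 = 1*6287 + 334 = 6621, q_7 = 1*320 + 17 = 337.
  i=8: a_8=4, p_8 = 4*6621 + 6287 = 32771, q_8 = 4*337 + 320 = 1668.
  i=9: a_9=1, p_9 = 1*32771 + 6621 = 39392, q_9 = 1*1668 + 337 = 2005.
  i=10: a_10=1, p_10 = 1*39392 + 32771 = 72163, q_10 = 1*2005 + 1668 = 3673.
  i=11: a_11=1, p_11 = 1*72163 + 39392 = 111555, q_11 = 1*3673 + 2005 = 5678.
Check: 111555^2 - 386*5678^2 = 12444518025 - 12444518024 = 1, so (x, y) = (111555, 5678) solves the equation, and by the theorem it is the least positive solution.

(x, y) = (111555, 5678)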